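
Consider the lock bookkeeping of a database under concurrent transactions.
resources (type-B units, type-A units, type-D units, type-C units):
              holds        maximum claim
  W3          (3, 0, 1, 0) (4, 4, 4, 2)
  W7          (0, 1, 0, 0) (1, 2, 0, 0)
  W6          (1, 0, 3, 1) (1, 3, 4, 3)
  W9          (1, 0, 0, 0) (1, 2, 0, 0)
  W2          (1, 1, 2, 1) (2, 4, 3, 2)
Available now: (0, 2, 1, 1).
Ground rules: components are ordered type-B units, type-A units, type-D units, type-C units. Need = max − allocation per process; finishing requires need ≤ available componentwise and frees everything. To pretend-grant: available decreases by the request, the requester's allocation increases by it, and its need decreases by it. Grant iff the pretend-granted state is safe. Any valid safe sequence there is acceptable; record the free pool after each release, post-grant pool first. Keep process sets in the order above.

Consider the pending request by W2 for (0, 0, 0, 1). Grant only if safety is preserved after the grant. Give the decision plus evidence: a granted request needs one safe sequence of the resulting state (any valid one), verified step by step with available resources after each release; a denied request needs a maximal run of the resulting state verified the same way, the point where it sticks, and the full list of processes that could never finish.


GRANT. The post-grant state is safe; one safe sequence: W9, W7, W2, W3, W6.
Key observation: the transfer keeps a workable pool ((0, 2, 1, 0)); W9 starts the safe sequence.
Verifying the post-grant state step by step:
  pool = (0, 2, 1, 0)
  run W9 (needs (0, 2, 0, 0), free (0, 2, 1, 0)); after release of (1, 0, 0, 0) the pool is (1, 2, 1, 0)
  run W7 (needs (1, 1, 0, 0), free (1, 2, 1, 0)); after release of (0, 1, 0, 0) the pool is (1, 3, 1, 0)
  run W2 (needs (1, 3, 1, 0), free (1, 3, 1, 0)); after release of (1, 1, 2, 2) the pool is (2, 4, 3, 2)
  run W3 (needs (1, 4, 3, 2), free (2, 4, 3, 2)); after release of (3, 0, 1, 0) the pool is (5, 4, 4, 2)
  run W6 (needs (0, 3, 1, 2), free (5, 4, 4, 2)); after release of (1, 0, 3, 1) the pool is (6, 4, 7, 3)


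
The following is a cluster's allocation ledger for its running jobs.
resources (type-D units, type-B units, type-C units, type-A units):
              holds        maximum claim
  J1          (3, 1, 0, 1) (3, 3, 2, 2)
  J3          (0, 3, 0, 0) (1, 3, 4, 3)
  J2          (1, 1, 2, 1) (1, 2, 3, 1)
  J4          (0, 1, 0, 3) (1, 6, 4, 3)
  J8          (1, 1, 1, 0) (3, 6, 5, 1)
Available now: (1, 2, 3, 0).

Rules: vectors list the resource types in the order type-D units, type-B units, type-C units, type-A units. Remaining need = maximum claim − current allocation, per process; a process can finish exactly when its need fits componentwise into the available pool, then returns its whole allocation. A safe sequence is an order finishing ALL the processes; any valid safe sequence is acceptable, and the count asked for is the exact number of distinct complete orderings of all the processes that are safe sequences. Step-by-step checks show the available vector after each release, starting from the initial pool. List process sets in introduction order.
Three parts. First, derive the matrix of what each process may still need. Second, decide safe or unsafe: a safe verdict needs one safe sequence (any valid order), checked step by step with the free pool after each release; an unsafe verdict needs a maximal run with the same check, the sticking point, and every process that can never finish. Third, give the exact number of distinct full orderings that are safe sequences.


(1) Outstanding need per process (order type-D units, type-B units, type-C units, type-A units):
  J1: (0, 2, 2, 1)
  J3: (1, 0, 4, 3)
  J2: (0, 1, 1, 0)
  J4: (1, 5, 4, 0)
  J8: (2, 5, 4, 1)
(2) The state is UNSAFE.
Key observation: after J2, J1 the pool peaks at (5, 4, 5, 2), and each blocked process is short somewhere: J3 on type-A units; J4 on type-B units; J8 on type-B units.
A maximal execution: J2, J1 — then nothing else fits. Check, step by step:
  pool = (1, 2, 3, 0)
  run J2 (needs (0, 1, 1, 0), free (1, 2, 3, 0)); after release of (1, 1, 2, 1) the pool is (2, 3, 5, 1)
  run J1 (needs (0, 2, 2, 1), free (2, 3, 5, 1)); after release of (3, 1, 0, 1) the pool is (5, 4, 5, 2)
  J3 still needs (1, 0, 4, 3) but only (5, 4, 5, 2) is free — short on type-A units
  J4 still needs (1, 5, 4, 0) but only (5, 4, 5, 2) is free — short on type-B units
  J8 still needs (2, 5, 4, 1) but only (5, 4, 5, 2) is free — short on type-B units
Never able to finish: J3, J4 and J8.
(3) Precisely 0 of the possible complete orderings are safe sequences.


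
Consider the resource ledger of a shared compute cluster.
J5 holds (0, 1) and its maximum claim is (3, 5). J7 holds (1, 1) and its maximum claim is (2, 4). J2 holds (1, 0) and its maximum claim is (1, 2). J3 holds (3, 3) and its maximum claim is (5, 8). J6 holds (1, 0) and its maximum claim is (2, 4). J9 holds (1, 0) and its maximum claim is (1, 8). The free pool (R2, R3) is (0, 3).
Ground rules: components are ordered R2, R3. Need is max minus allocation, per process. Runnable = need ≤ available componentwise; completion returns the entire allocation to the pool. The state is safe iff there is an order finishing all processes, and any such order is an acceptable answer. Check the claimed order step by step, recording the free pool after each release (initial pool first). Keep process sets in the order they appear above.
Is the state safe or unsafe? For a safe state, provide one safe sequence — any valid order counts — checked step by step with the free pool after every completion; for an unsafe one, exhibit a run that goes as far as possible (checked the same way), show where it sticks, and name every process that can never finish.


SAFE. One safe sequence: J2, J7, J6, J5, J3, J9.
Key observation: J7 is the earliest step where a requested resource binds exactly: need (1, 3), pool (1, 3) at its turn.
Walking it through:
  pool = (0, 3)
  J2 needs (0, 2) <= (0, 3) -> finishes; pool += (1, 0) = (1, 3)
  J7 needs (1, 3) <= (1, 3) -> finishes; pool += (1, 1) = (2, 4)
  J6 needs (1, 4) <= (2, 4) -> finishes; pool += (1, 0) = (3, 4)
  J5 needs (3, 4) <= (3, 4) -> finishes; pool += (0, 1) = (3, 5)
  J3 needs (2, 5) <= (3, 5) -> finishes; pool += (3, 3) = (6, 8)
  J9 needs (0, 8) <= (6, 8) -> finishes; pool += (1, 0) = (7, 8)


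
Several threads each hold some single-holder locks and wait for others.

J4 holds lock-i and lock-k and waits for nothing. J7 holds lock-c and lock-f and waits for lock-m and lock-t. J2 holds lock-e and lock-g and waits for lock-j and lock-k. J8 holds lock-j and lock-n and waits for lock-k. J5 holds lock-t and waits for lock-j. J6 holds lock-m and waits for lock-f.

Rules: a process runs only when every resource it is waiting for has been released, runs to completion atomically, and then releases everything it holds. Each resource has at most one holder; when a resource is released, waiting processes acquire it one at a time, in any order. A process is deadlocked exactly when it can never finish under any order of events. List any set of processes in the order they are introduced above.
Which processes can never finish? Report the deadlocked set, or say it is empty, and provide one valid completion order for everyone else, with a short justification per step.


The deadlocked set is J7 and J6.
Key observation: along J7 -> J6 -> J7, each member waits on what the next one holds — a deadlock; no other process is dragged down with it.
The rest can finish in the order J4, J8, J2, J5.
Step-by-step check:
  J4: no waits; runs immediately, freeing lock-i and lock-k
  J8 waits on lock-k — all released -> runs and releases lock-j and lock-n
  J2 waits on lock-j and lock-k — all released -> runs and releases lock-e and lock-g
  J5 waits on lock-j — all released -> runs and releases lock-t


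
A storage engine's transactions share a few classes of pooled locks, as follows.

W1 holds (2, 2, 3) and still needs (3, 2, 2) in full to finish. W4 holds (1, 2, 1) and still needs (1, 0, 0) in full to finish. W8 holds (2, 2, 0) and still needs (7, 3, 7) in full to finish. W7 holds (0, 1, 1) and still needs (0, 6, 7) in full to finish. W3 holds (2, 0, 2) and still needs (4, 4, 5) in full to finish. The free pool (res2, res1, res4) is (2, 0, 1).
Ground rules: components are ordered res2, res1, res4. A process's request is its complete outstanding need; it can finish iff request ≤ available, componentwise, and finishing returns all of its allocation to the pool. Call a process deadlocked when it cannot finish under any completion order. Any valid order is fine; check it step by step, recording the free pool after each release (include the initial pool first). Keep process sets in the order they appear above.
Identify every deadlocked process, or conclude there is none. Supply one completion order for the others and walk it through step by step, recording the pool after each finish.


No process is deadlocked.
Key observation: the pool covers W4 at once, and every later process fits after earlier releases.
The rest can finish in the order W4, W1, W3, W8, W7. Step-by-step check:
  pool = (2, 0, 1)
  W4 needs (1, 0, 0) <= (2, 0, 1) -> finishes; pool += (1, 2, 1) = (3, 2, 2)
  W1 needs (3, 2, 2) <= (3, 2, 2) -> finishes; pool += (2, 2, 3) = (5, 4, 5)
  W3 needs (4, 4, 5) <= (5, 4, 5) -> finishes; pool += (2, 0, 2) = (7, 4, 7)
  W8 needs (7, 3, 7) <= (7, 4, 7) -> finishes; pool += (2, 2, 0) = (9, 6, 7)
  W7 needs (0, 6, 7) <= (9, 6, 7) -> finishes; pool += (0, 1, 1) = (9, 7, 8)


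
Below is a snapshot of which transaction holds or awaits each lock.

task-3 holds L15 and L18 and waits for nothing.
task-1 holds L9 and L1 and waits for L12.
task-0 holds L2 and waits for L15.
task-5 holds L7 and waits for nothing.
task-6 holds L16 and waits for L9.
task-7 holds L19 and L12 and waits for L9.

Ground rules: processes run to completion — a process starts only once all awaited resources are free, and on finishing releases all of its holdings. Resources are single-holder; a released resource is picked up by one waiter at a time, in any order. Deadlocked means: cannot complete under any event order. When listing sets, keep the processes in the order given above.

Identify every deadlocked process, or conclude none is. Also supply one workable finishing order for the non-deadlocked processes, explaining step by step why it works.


Deadlocked set: task-1, task-6 and task-7.
Key observation: the waits loop around task-1 -> task-7 -> task-1 with no way out; task-6 waits into the deadlock from upstream.
The rest can finish in the order task-3, task-5, task-0.
Walking it through:
  run task-3 (it waits on nothing); releases L15 and L18
  run task-5 (it waits on nothing); releases L7
  run task-0 (all its waits — L15 — are resolved); releases L2


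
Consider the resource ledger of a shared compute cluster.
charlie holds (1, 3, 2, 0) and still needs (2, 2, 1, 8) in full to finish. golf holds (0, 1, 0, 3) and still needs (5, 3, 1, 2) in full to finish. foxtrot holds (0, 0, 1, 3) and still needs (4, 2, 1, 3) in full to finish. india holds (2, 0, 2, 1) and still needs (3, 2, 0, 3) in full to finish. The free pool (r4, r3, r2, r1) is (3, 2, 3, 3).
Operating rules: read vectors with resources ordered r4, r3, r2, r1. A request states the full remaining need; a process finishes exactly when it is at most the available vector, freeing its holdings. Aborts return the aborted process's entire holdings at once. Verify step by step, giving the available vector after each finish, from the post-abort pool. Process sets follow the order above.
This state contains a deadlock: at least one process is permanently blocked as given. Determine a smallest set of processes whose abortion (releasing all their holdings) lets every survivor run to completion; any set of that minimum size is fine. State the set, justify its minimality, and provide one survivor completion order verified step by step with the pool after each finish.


The answer: abort charlie.
Key observation: the returned (1, 3, 2, 0) from charlie is what brings golf — unrunnable before, under any order — into play at step 3.
Why nothing smaller works: aborting no one leaves the state deadlocked as given.
One survivor order: foxtrot, india, golf. Step-by-step check (post-abort pool first):
  pool = (4, 5, 5, 3)
  foxtrot needs (4, 2, 1, 3) <= (4, 5, 5, 3) -> finishes; pool += (0, 0, 1, 3) = (4, 5, 6, 6)
  india needs (3, 2, 0, 3) <= (4, 5, 6, 6) -> finishes; pool += (2, 0, 2, 1) = (6, 5, 8, 7)
  golf needs (5, 3, 1, 2) <= (6, 5, 8, 7) -> finishes; pool += (0, 1, 0, 3) = (6, 6, 8, 10)


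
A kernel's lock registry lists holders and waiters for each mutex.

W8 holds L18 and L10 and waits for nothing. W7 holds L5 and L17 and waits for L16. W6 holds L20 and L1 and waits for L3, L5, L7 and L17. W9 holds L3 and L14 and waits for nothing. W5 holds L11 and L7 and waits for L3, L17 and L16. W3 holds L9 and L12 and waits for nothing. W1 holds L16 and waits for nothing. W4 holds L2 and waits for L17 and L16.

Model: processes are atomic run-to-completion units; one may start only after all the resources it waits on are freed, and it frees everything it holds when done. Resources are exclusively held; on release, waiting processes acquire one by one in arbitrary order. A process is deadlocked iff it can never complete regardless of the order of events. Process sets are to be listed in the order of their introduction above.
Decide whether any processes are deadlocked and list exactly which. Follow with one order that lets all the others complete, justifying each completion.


Nothing here is deadlocked.
Key observation: there is no circular wait here — follow any chain and it reaches a process that is free to run now.
One completion order for the rest: W1, W7, W9, W5, W4, W8, W3, W6.
Step-by-step check:
  W1 waits on nothing -> runs at once and releases L16
  run W7 (all its waits — L16 — are resolved); releases L5 and L17
  W9 waits on nothing -> runs at once and releases L3 and L14
  run W5 (all its waits — L3, L17 and L16 — are resolved); releases L11 and L7
  run W4 (all its waits — L17 and L16 — are resolved); releases L2
  W8 waits on nothing -> runs at once and releases L18 and L10
  W3 waits on nothing -> runs at once and releases L9 and L12
  run W6 (all its waits — L3, L5, L7 and L17 — are resolved); releases L20 and L1


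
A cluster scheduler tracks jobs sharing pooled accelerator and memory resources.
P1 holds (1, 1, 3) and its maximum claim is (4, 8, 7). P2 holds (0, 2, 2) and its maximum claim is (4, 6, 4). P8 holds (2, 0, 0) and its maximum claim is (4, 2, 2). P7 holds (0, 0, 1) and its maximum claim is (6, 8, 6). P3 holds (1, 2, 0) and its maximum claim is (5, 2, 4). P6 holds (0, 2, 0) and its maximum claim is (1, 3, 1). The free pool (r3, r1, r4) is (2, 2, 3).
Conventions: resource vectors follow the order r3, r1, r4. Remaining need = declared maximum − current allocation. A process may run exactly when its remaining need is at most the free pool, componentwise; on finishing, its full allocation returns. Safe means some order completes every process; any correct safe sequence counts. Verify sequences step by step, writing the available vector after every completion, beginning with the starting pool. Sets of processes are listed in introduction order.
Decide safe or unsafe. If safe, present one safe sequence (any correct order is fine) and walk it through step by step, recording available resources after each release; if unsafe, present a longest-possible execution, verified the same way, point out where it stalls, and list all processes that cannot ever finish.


SAFE. One safe sequence: P6, P8, P2, P3, P1, P7.
Key observation: reading the order forward, P8 is the first process whose need (2, 2, 2) meets the free pool (2, 4, 3) exactly on a resource it requests.
Check, step by step:
  pool = (2, 2, 3)
  P6: need (1, 1, 1) fits (2, 2, 3); releases (0, 2, 0), pool now (2, 4, 3)
  P8: need (2, 2, 2) fits (2, 4, 3); releases (2, 0, 0), pool now (4, 4, 3)
  P2: need (4, 4, 2) fits (4, 4, 3); releases (0, 2, 2), pool now (4, 6, 5)
  P3: need (4, 0, 4) fits (4, 6, 5); releases (1, 2, 0), pool now (5, 8, 5)
  P1: need (3, 7, 4) fits (5, 8, 5); releases (1, 1, 3), pool now (6, 9, 8)
  P7: need (6, 8, 5) fits (6, 9, 8); releases (0, 0, 1), pool now (6, 9, 9)


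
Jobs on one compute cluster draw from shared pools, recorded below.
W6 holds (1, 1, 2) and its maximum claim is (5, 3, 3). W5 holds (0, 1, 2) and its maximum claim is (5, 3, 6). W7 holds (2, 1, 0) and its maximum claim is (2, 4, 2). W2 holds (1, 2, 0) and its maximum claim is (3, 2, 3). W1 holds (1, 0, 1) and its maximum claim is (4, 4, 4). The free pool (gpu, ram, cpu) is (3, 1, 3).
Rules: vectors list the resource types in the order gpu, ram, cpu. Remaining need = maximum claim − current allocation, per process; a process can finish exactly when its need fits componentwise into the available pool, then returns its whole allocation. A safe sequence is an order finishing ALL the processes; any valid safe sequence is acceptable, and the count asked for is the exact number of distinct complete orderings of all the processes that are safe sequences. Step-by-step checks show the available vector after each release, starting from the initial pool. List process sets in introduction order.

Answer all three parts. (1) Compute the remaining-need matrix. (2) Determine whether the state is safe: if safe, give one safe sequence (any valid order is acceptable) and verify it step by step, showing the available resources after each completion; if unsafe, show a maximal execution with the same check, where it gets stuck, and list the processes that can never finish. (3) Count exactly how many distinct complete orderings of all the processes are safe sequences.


(1) Remaining need (order gpu, ram, cpu):
  W6: (4, 2, 1)
  W5: (5, 2, 4)
  W7: (0, 3, 2)
  W2: (2, 0, 3)
  W1: (3, 4, 3)
(2) SAFE. One safe sequence: W2, W6, W5, W1, W7.
Key observation: at W2 the run first touches a limit — (2, 0, 3) against (3, 1, 3), exact on a resource it actually requests.
Step-by-step check:
  pool = (3, 1, 3)
  W2: need (2, 0, 3) fits (3, 1, 3); releases (1, 2, 0), pool now (4, 3, 3)
  W6: need (4, 2, 1) fits (4, 3, 3); releases (1, 1, 2), pool now (5, 4, 5)
  W5: need (5, 2, 4) fits (5, 4, 5); releases (0, 1, 2), pool now (5, 5, 7)
  W1: need (3, 4, 3) fits (5, 5, 7); releases (1, 0, 1), pool now (6, 5, 8)
  W7: need (0, 3, 2) fits (6, 5, 8); releases (2, 1, 0), pool now (8, 6, 8)
(3) Exactly 10 of the possible complete orderings are safe sequences.


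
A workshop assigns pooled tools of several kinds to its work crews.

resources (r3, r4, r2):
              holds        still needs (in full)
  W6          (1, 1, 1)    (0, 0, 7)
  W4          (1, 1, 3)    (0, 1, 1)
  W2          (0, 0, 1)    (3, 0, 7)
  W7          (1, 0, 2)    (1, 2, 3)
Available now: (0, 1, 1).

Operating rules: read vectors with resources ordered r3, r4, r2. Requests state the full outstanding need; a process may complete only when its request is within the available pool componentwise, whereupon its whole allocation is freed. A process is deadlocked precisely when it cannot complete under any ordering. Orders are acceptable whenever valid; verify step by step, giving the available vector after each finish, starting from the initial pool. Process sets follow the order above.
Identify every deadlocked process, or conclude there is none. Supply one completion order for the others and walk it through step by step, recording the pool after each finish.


The deadlocked set is W6 and W2.
Key observation: once W4, W7 finish, the pool peaks at (2, 2, 6) — and every remaining process still needs more r2 than that.
One completion order for the rest: W4, W7. Verifying each step:
  pool = (0, 1, 1)
  W4: need (0, 1, 1) fits (0, 1, 1); releases (1, 1, 3), pool now (1, 2, 4)
  W7: need (1, 2, 3) fits (1, 2, 4); releases (1, 0, 2), pool now (2, 2, 6)
The blocked processes can never fit:
  W6 still needs (0, 0, 7) but only (2, 2, 6) is free — short on r2
  W2 still needs (3, 0, 7) but only (2, 2, 6) is free — short on r3 and r2


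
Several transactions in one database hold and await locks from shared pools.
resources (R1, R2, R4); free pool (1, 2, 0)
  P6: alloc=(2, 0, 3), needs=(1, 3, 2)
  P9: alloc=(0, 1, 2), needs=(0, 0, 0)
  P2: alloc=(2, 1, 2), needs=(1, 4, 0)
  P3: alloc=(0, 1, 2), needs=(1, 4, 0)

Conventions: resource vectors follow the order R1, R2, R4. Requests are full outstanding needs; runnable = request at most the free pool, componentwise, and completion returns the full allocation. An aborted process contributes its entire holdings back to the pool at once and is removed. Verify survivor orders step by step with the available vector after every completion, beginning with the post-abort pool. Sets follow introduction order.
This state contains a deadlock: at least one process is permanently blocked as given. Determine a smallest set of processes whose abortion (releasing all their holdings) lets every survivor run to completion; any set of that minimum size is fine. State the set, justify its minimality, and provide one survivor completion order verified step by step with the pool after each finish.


Minimum abort set: P2.
Key observation: the returned (2, 1, 2) from P2 is what brings P3 — unrunnable before, under any order — into play at step 3.
Why nothing smaller works: aborting no one leaves the state deadlocked as given.
Survivors finish in the order: P6, P9, P3. Step-by-step check (pool after the aborts first):
  pool = (3, 3, 2)
  P6 needs (1, 3, 2) <= (3, 3, 2) -> finishes; pool += (2, 0, 3) = (5, 3, 5)
  P9 needs (0, 0, 0) <= (5, 3, 5) -> finishes; pool += (0, 1, 2) = (5, 4, 7)
  P3 needs (1, 4, 0) <= (5, 4, 7) -> finishes; pool += (0, 1, 2) = (5, 5, 9)


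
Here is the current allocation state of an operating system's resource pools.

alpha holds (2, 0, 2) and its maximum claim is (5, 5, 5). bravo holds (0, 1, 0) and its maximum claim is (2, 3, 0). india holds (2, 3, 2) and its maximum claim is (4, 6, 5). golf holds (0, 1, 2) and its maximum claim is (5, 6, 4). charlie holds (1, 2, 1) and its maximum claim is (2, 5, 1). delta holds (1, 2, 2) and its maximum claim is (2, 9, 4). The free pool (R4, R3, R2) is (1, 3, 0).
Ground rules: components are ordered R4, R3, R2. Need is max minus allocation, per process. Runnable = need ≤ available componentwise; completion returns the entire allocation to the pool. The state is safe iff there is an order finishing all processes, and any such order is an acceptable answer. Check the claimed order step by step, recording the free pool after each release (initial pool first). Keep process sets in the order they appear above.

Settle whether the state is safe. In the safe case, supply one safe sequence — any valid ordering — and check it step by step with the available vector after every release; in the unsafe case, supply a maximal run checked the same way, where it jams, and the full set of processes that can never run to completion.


UNSAFE — no complete ordering exists.
Key observation: charlie, bravo can finish, but then (2, 6, 1) is all there is, and the blocked group's R2 demands exceed it.
The run charlie, bravo cannot be extended any further. Walking it through:
  pool = (1, 3, 0)
  run charlie (needs (1, 3, 0), free (1, 3, 0)); after release of (1, 2, 1) the pool is (2, 5, 1)
  run bravo (needs (2, 2, 0), free (2, 5, 1)); after release of (0, 1, 0) the pool is (2, 6, 1)
  alpha cannot run: need (3, 5, 3) vs free (2, 6, 1) (insufficient R4 and R2)
  india cannot run: need (2, 3, 3) vs free (2, 6, 1) (insufficient R2)
  golf cannot run: need (5, 5, 2) vs free (2, 6, 1) (insufficient R4 and R2)
  delta cannot run: need (1, 7, 2) vs free (2, 6, 1) (insufficient R3 and R2)
Processes that can never finish: alpha, india, golf and delta.


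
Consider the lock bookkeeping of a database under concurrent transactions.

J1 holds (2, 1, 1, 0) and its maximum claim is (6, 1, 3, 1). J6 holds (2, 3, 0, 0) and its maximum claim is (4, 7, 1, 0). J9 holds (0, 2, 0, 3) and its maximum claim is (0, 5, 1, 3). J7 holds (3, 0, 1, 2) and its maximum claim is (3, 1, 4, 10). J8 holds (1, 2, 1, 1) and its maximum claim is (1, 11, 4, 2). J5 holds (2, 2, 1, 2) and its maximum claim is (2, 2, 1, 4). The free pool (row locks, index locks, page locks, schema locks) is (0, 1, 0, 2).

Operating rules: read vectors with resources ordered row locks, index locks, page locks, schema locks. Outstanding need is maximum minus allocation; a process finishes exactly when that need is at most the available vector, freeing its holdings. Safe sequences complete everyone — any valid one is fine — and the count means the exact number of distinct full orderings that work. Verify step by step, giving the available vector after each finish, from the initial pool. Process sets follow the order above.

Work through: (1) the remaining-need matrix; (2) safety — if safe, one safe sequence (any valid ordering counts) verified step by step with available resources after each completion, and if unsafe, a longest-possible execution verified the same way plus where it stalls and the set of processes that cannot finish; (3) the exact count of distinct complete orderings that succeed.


(1) Need matrix, components ordered row locks, index locks, page locks, schema locks:
  J1: (4, 0, 2, 1)
  J6: (2, 4, 1, 0)
  J9: (0, 3, 1, 0)
  J7: (0, 1, 3, 8)
  J8: (0, 9, 3, 1)
  J5: (0, 0, 0, 2)
(2) UNSAFE — no complete ordering exists.
Key observation: even finishing J5, J9, J6 leaves just (4, 8, 1, 7) free — too little page locks for any of the remaining processes.
Going as far as possible: J5, J9, J6; after that, nothing fits. Check, step by step:
  pool = (0, 1, 0, 2)
  run J5 (needs (0, 0, 0, 2), free (0, 1, 0, 2)); after release of (2, 2, 1, 2) the pool is (2, 3, 1, 4)
  run J9 (needs (0, 3, 1, 0), free (2, 3, 1, 4)); after release of (0, 2, 0, 3) the pool is (2, 5, 1, 7)
  run J6 (needs (2, 4, 1, 0), free (2, 5, 1, 7)); after release of (2, 3, 0, 0) the pool is (4, 8, 1, 7)
  blocked: J1 wants (4, 0, 2, 1), pool (4, 8, 1, 7) — not enough page locks
  blocked: J7 wants (0, 1, 3, 8), pool (4, 8, 1, 7) — not enough page locks and schema locks
  blocked: J8 wants (0, 9, 3, 1), pool (4, 8, 1, 7) — not enough index locks and page locks
Processes that can never finish: J1, J7 and J8.
(3) Precisely 0 of the possible complete orderings are safe sequences.


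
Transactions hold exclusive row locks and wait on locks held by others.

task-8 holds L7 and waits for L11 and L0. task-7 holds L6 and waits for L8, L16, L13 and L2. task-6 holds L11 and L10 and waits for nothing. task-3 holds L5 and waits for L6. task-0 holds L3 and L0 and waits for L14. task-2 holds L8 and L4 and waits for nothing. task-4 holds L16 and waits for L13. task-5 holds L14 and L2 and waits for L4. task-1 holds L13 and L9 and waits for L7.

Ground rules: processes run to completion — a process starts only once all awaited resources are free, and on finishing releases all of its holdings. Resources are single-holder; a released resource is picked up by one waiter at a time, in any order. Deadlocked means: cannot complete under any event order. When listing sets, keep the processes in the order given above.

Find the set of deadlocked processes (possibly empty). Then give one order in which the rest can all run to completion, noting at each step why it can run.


The deadlocked set is empty.
Key observation: all waits point, directly or indirectly, at processes that can finish, so nothing is permanently blocked.
A valid finishing order for the others: task-2, task-5, task-6, task-0, task-8, task-1, task-4, task-7, task-3.
Walking it through:
  run task-2 (it waits on nothing); releases L8 and L4
  run task-5 (all its waits — L4 — are resolved); releases L14 and L2
  run task-6 (it waits on nothing); releases L11 and L10
  run task-0 (all its waits — L14 — are resolved); releases L3 and L0
  run task-8 (all its waits — L11 and L0 — are resolved); releases L7
  run task-1 (all its waits — L7 — are resolved); releases L13 and L9
  run task-4 (all its waits — L13 — are resolved); releases L16
  run task-7 (all its waits — L8, L16, L13 and L2 — are resolved); releases L6
  run task-3 (all its waits — L6 — are resolved); releases L5


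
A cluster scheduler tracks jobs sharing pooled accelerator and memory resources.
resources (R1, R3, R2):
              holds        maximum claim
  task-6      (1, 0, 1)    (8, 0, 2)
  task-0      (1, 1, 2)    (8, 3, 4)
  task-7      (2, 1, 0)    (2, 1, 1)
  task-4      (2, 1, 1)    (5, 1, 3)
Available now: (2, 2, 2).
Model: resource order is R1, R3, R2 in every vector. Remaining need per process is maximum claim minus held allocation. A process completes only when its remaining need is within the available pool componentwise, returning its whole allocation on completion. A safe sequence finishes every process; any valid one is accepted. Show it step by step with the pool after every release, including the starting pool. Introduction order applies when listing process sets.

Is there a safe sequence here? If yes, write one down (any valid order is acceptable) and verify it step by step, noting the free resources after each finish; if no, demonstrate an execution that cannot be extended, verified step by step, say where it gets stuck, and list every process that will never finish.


UNSAFE — no complete ordering exists.
Key observation: R1 is the bottleneck — with task-7, task-4 done the pool holds (6, 4, 3), short of every remaining need.
A maximal execution: task-7, task-4 — then nothing else fits. Verifying each step:
  pool = (2, 2, 2)
  task-7: need (0, 0, 1) fits (2, 2, 2); releases (2, 1, 0), pool now (4, 3, 2)
  task-4: need (3, 0, 2) fits (4, 3, 2); releases (2, 1, 1), pool now (6, 4, 3)
  task-6 still needs (7, 0, 1) but only (6, 4, 3) is free — short on R1
  task-0 still needs (7, 2, 2) but only (6, 4, 3) is free — short on R1
Never able to finish: task-6 and task-0.


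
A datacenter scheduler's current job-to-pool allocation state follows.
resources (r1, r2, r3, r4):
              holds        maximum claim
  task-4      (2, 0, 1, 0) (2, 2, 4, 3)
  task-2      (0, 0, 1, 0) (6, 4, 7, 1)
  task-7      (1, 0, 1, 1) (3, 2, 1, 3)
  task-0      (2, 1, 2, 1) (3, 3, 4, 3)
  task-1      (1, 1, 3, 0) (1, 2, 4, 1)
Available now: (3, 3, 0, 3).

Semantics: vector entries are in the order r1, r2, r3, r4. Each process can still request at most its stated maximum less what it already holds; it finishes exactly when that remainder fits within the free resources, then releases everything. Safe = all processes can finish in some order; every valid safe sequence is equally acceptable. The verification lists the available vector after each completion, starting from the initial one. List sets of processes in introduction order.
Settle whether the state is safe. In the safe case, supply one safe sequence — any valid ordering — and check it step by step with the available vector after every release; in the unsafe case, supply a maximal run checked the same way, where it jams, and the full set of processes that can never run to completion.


SAFE — a valid safe sequence is task-7, task-1, task-0, task-4, task-2.
Key observation: at task-1 the run first touches a limit — (0, 1, 1, 1) against (4, 3, 1, 4), exact on a resource it actually requests.
Check, step by step:
  pool = (3, 3, 0, 3)
  task-7: need (2, 2, 0, 2) fits (3, 3, 0, 3); releases (1, 0, 1, 1), pool now (4, 3, 1, 4)
  task-1: need (0, 1, 1, 1) fits (4, 3, 1, 4); releases (1, 1, 3, 0), pool now (5, 4, 4, 4)
  task-0: need (1, 2, 2, 2) fits (5, 4, 4, 4); releases (2, 1, 2, 1), pool now (7, 5, 6, 5)
  task-4: need (0, 2, 3, 3) fits (7, 5, 6, 5); releases (2, 0, 1, 0), pool now (9, 5, 7, 5)
  task-2: need (6, 4, 6, 1) fits (9, 5, 7, 5); releases (0, 0, 1, 0), pool now (9, 5, 8, 5)


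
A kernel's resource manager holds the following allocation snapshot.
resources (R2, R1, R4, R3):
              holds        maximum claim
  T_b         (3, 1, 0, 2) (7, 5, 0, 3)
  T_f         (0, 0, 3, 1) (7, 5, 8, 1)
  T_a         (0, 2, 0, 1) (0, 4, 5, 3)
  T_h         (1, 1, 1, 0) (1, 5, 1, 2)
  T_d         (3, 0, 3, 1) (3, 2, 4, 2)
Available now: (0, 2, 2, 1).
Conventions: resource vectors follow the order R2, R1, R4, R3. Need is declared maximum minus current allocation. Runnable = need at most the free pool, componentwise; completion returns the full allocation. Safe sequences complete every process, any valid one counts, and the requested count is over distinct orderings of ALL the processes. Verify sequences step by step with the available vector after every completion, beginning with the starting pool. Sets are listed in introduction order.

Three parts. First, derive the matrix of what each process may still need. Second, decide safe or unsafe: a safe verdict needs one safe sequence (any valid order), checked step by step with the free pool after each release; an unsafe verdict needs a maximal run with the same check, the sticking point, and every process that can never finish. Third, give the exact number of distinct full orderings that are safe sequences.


(1) Need matrix, components ordered R2, R1, R4, R3:
  T_b: (4, 4, 0, 1)
  T_f: (7, 5, 5, 0)
  T_a: (0, 2, 5, 2)
  T_h: (0, 4, 0, 2)
  T_d: (0, 2, 1, 1)
(2) The state is SAFE; one workable sequence: T_d, T_a, T_h, T_b, T_f.
Key observation: T_d is the earliest step where a requested resource binds exactly: need (0, 2, 1, 1), pool (0, 2, 2, 1) at its turn.
Verifying each step:
  pool = (0, 2, 2, 1)
  run T_d (needs (0, 2, 1, 1), free (0, 2, 2, 1)); after release of (3, 0, 3, 1) the pool is (3, 2, 5, 2)
  run T_a (needs (0, 2, 5, 2), free (3, 2, 5, 2)); after release of (0, 2, 0, 1) the pool is (3, 4, 5, 3)
  run T_h (needs (0, 4, 0, 2), free (3, 4, 5, 3)); after release of (1, 1, 1, 0) the pool is (4, 5, 6, 3)
  run T_b (needs (4, 4, 0, 1), free (4, 5, 6, 3)); after release of (3, 1, 0, 2) the pool is (7, 6, 6, 5)
  run T_f (needs (7, 5, 5, 0), free (7, 6, 6, 5)); after release of (0, 0, 3, 1) the pool is (7, 6, 9, 6)
(3) The exact count: 1 of the possible complete orderings is a safe sequence.


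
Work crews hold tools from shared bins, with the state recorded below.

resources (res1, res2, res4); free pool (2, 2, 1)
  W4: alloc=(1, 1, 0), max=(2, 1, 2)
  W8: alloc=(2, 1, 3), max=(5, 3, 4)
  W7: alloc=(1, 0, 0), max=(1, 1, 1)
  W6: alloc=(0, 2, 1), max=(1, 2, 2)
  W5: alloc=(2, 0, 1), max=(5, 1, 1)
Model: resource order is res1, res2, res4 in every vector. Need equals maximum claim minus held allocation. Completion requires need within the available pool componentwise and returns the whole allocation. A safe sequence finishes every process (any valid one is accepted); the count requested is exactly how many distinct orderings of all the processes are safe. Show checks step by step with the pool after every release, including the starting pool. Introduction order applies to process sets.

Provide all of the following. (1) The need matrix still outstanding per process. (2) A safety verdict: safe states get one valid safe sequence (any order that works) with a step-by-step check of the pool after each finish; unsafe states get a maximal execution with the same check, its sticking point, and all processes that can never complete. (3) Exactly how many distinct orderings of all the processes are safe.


(1) Outstanding need per process (order res1, res2, res4):
  W4: (1, 0, 2)
  W8: (3, 2, 1)
  W7: (0, 1, 1)
  W6: (1, 0, 1)
  W5: (3, 1, 0)
(2) SAFE — a valid safe sequence is W7, W6, W4, W5, W8.
Key observation: the order's first zero-slack moment is W7 ((0, 1, 1) needed, (2, 2, 1) free — a requested resource with nothing to spare).
Walking it through:
  pool = (2, 2, 1)
  run W7 (needs (0, 1, 1), free (2, 2, 1)); after release of (1, 0, 0) the pool is (3, 2, 1)
  run W6 (needs (1, 0, 1), free (3, 2, 1)); after release of (0, 2, 1) the pool is (3, 4, 2)
  run W4 (needs (1, 0, 2), free (3, 4, 2)); after release of (1, 1, 0) the pool is (4, 5, 2)
  run W5 (needs (3, 1, 0), free (4, 5, 2)); after release of (2, 0, 1) the pool is (6, 5, 3)
  run W8 (needs (3, 2, 1), free (6, 5, 3)); after release of (2, 1, 3) the pool is (8, 6, 6)
(3) Precisely 30 of the possible complete orderings are safe sequences.


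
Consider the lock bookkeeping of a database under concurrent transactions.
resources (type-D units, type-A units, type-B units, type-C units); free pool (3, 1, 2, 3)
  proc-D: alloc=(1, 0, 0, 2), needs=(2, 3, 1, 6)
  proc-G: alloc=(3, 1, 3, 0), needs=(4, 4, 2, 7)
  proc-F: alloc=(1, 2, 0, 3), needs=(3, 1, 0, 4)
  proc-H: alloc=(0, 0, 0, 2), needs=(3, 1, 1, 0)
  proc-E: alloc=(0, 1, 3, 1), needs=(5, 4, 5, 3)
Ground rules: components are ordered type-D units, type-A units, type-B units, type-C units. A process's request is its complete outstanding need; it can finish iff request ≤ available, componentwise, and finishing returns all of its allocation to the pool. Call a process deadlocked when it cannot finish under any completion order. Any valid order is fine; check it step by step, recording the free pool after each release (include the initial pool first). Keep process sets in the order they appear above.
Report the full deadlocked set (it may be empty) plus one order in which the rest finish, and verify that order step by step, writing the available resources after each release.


Deadlocked: proc-G and proc-E.
Key observation: proc-H, proc-F, proc-D can finish, but then (5, 3, 2, 10) is all there is, and the blocked group's type-A units demands exceed it.
A valid finishing order for the others: proc-H, proc-F, proc-D. Verifying each step:
  pool = (3, 1, 2, 3)
  proc-H needs (3, 1, 1, 0) <= (3, 1, 2, 3) -> finishes; pool += (0, 0, 0, 2) = (3, 1, 2, 5)
  proc-F needs (3, 1, 0, 4) <= (3, 1, 2, 5) -> finishes; pool += (1, 2, 0, 3) = (4, 3, 2, 8)
  proc-D needs (2, 3, 1, 6) <= (4, 3, 2, 8) -> finishes; pool += (1, 0, 0, 2) = (5, 3, 2, 10)
The stuck group stays short no matter what:
  proc-G cannot run: need (4, 4, 2, 7) vs free (5, 3, 2, 10) (insufficient type-A units)
  proc-E cannot run: need (5, 4, 5, 3) vs free (5, 3, 2, 10) (insufficient type-A units and type-B units)


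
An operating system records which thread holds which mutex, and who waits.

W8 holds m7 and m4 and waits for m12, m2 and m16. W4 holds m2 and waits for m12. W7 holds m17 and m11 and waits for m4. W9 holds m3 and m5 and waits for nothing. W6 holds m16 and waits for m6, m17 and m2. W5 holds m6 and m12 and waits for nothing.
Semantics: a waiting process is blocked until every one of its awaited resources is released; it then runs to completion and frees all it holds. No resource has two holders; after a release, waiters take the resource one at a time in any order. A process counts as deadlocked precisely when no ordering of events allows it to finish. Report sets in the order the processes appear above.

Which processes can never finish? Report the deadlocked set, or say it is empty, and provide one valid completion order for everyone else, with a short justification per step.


Deadlocked: W8, W7 and W6.
Key observation: along W8 -> W6 -> W7 -> W8, each member waits on what the next one holds — a deadlock; no other process is dragged down with it.
The rest can finish in the order W5, W4, W9.
Verifying each step:
  W5: no waits; runs immediately, freeing m6 and m12
  run W4 (all its waits — m12 — are resolved); releases m2
  W9: no waits; runs immediately, freeing m3 and m5


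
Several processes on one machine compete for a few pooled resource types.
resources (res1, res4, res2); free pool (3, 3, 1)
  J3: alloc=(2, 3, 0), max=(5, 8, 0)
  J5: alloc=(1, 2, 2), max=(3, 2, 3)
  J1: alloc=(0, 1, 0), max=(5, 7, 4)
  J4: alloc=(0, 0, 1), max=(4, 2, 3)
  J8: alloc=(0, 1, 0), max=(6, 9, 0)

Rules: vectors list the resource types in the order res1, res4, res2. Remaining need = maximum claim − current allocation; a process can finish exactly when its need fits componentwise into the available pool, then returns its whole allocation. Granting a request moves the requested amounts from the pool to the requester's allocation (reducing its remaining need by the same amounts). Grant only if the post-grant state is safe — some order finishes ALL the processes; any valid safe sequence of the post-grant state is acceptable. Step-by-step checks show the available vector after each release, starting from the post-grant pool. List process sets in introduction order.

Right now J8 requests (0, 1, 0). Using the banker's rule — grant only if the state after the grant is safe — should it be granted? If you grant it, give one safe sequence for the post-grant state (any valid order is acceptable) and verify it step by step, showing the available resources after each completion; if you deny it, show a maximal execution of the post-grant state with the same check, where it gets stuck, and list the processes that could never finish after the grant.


DENY — the pretend-granted state is unsafe.
Key observation: no order helps: past J5, J4, the free pool tops out at (4, 4, 4), below what each blocked process needs in res4.
On the post-grant state, J5, J4 is a maximal run — nothing extends it. Verifying each step:
  pool = (3, 2, 1)
  J5: need (2, 0, 1) fits (3, 2, 1); releases (1, 2, 2), pool now (4, 4, 3)
  J4: need (4, 2, 2) fits (4, 4, 3); releases (0, 0, 1), pool now (4, 4, 4)
  J3 cannot run: need (3, 5, 0) vs free (4, 4, 4) (insufficient res4)
  J1 cannot run: need (5, 6, 4) vs free (4, 4, 4) (insufficient res1 and res4)
  J8 cannot run: need (6, 7, 0) vs free (4, 4, 4) (insufficient res1 and res4)
Processes that could never finish after the grant: J3, J1 and J8.
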